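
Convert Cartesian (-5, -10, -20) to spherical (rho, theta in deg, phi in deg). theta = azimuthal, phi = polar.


rho = sqrt((-5)^2 + (-10)^2 + (-20)^2) = 22.9129
theta = atan2(-10, -5) = 243.4349 deg
phi = acos(-20/22.9129) = 150.7941 deg

rho = 22.9129, theta = 243.4349 deg, phi = 150.7941 deg


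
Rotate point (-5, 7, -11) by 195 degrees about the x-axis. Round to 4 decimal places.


x' = -5
y' = 7*cos(195) - -11*sin(195) = -9.6085
z' = 7*sin(195) + -11*cos(195) = 8.8135

(-5, -9.6085, 8.8135)


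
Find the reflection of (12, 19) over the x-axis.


Reflection across x-axis: (x, y) -> (x, -y)
(12, 19) -> (12, -19)

(12, -19)


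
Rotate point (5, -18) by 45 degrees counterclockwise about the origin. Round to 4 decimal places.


x' = 5*cos(45) - -18*sin(45) = 16.2635
y' = 5*sin(45) + -18*cos(45) = -9.1924

(16.2635, -9.1924)


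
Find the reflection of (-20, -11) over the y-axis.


Reflection across y-axis: (x, y) -> (-x, y)
(-20, -11) -> (20, -11)

(20, -11)


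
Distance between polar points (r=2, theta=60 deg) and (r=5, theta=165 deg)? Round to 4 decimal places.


d = sqrt(r1^2 + r2^2 - 2*r1*r2*cos(t2-t1))
d = sqrt(2^2 + 5^2 - 2*2*5*cos(165-60)) = 5.8461

5.8461


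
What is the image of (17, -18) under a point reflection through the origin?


Reflection through origin: (x, y) -> (-x, -y)
(17, -18) -> (-17, 18)

(-17, 18)


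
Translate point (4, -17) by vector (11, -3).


Translation: (x+dx, y+dy) = (4+11, -17+-3) = (15, -20)

(15, -20)


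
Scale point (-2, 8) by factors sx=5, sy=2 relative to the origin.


Scaling: (x*sx, y*sy) = (-2*5, 8*2) = (-10, 16)

(-10, 16)


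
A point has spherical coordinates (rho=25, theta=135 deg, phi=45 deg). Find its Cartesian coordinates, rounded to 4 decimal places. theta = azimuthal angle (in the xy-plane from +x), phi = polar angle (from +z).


x = 25 * sin(45) * cos(135) = -12.5
y = 25 * sin(45) * sin(135) = 12.5
z = 25 * cos(45) = 17.6777

(-12.5, 12.5, 17.6777)


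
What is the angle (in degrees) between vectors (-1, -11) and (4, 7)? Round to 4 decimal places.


dot = -1*4 + -11*7 = -81
|u| = 11.0454, |v| = 8.0623
cos(angle) = -0.9096
angle = 155.4495 degrees

155.4495 degrees


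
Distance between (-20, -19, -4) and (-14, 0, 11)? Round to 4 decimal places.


d = sqrt((-14--20)^2 + (0--19)^2 + (11--4)^2) = 24.9399

24.9399


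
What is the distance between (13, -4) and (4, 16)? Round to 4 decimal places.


d = sqrt((4-13)^2 + (16--4)^2) = 21.9317

21.9317


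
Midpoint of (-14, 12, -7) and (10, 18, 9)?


Midpoint = ((-14+10)/2, (12+18)/2, (-7+9)/2) = (-2, 15, 1)

(-2, 15, 1)


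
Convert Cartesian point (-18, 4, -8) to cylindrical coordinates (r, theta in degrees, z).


r = sqrt((-18)^2 + 4^2) = 18.4391
theta = atan2(4, -18) = 167.4712 deg
z = -8

r = 18.4391, theta = 167.4712 deg, z = -8


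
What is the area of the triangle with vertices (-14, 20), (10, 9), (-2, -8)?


Area = |x1(y2-y3) + x2(y3-y1) + x3(y1-y2)| / 2
= |-14*(9--8) + 10*(-8-20) + -2*(20-9)| / 2
= 270

270


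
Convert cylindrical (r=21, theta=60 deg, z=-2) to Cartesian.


x = 21 * cos(60) = 10.5
y = 21 * sin(60) = 18.1865
z = -2

(10.5, 18.1865, -2)


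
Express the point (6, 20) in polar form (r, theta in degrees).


r = sqrt(6^2 + 20^2) = 20.8806
theta = atan2(20, 6) = 73.3008 degrees

r = 20.8806, theta = 73.3008 degrees


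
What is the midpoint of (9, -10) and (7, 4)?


Midpoint = ((9+7)/2, (-10+4)/2) = (8, -3)

(8, -3)


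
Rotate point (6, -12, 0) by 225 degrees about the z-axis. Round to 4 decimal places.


x' = 6*cos(225) - -12*sin(225) = -12.7279
y' = 6*sin(225) + -12*cos(225) = 4.2426
z' = 0

(-12.7279, 4.2426, 0)


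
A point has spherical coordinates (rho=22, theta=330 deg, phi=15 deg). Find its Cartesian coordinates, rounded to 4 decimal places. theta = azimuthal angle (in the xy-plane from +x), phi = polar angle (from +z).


x = 22 * sin(15) * cos(330) = 4.9312
y = 22 * sin(15) * sin(330) = -2.847
z = 22 * cos(15) = 21.2504

(4.9312, -2.847, 21.2504)


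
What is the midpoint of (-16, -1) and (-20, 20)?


Midpoint = ((-16+-20)/2, (-1+20)/2) = (-18, 9.5)

(-18, 9.5)


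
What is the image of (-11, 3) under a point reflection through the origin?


Reflection through origin: (x, y) -> (-x, -y)
(-11, 3) -> (11, -3)

(11, -3)


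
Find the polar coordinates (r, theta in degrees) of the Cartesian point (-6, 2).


r = sqrt((-6)^2 + 2^2) = 6.3246
theta = atan2(2, -6) = 161.5651 degrees

r = 6.3246, theta = 161.5651 degrees


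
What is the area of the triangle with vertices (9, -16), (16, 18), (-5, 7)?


Area = |x1(y2-y3) + x2(y3-y1) + x3(y1-y2)| / 2
= |9*(18-7) + 16*(7--16) + -5*(-16-18)| / 2
= 318.5

318.5


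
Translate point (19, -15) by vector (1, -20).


Translation: (x+dx, y+dy) = (19+1, -15+-20) = (20, -35)

(20, -35)


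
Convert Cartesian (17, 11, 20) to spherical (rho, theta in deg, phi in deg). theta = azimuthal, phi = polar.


rho = sqrt(17^2 + 11^2 + 20^2) = 28.4605
theta = atan2(11, 17) = 32.9052 deg
phi = acos(20/28.4605) = 45.3537 deg

rho = 28.4605, theta = 32.9052 deg, phi = 45.3537 deg


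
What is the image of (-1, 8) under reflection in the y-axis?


Reflection across y-axis: (x, y) -> (-x, y)
(-1, 8) -> (1, 8)

(1, 8)


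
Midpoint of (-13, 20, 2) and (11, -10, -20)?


Midpoint = ((-13+11)/2, (20+-10)/2, (2+-20)/2) = (-1, 5, -9)

(-1, 5, -9)


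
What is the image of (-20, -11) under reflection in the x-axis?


Reflection across x-axis: (x, y) -> (x, -y)
(-20, -11) -> (-20, 11)

(-20, 11)


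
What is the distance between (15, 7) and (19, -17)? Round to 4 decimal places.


d = sqrt((19-15)^2 + (-17-7)^2) = 24.3311

24.3311


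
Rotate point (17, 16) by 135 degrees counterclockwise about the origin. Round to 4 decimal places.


x' = 17*cos(135) - 16*sin(135) = -23.3345
y' = 17*sin(135) + 16*cos(135) = 0.7071

(-23.3345, 0.7071)


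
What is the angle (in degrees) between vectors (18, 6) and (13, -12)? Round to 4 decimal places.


dot = 18*13 + 6*-12 = 162
|u| = 18.9737, |v| = 17.6918
cos(angle) = 0.4826
angle = 61.1443 degrees

61.1443 degrees


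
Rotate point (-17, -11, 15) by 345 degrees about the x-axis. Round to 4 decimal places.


x' = -17
y' = -11*cos(345) - 15*sin(345) = -6.7429
z' = -11*sin(345) + 15*cos(345) = 17.3359

(-17, -6.7429, 17.3359)


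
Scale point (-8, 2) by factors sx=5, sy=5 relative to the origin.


Scaling: (x*sx, y*sy) = (-8*5, 2*5) = (-40, 10)

(-40, 10)


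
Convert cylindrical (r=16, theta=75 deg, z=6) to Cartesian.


x = 16 * cos(75) = 4.1411
y = 16 * sin(75) = 15.4548
z = 6

(4.1411, 15.4548, 6)


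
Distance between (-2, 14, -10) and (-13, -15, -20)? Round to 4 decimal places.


d = sqrt((-13--2)^2 + (-15-14)^2 + (-20--10)^2) = 32.5883

32.5883


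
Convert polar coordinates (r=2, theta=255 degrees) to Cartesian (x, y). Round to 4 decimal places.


x = 2 * cos(255) = -0.5176
y = 2 * sin(255) = -1.9319

(-0.5176, -1.9319)


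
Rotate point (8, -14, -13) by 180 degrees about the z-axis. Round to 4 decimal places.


x' = 8*cos(180) - -14*sin(180) = -8
y' = 8*sin(180) + -14*cos(180) = 14
z' = -13

(-8, 14, -13)


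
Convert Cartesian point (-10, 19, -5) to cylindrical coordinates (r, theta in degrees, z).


r = sqrt((-10)^2 + 19^2) = 21.4709
theta = atan2(19, -10) = 117.7585 deg
z = -5

r = 21.4709, theta = 117.7585 deg, z = -5


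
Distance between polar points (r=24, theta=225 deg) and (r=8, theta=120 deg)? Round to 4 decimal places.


d = sqrt(r1^2 + r2^2 - 2*r1*r2*cos(t2-t1))
d = sqrt(24^2 + 8^2 - 2*24*8*cos(120-225)) = 27.1917

27.1917


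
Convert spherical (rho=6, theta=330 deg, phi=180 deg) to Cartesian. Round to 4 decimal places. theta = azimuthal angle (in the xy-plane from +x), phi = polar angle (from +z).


x = 6 * sin(180) * cos(330) = 0
y = 6 * sin(180) * sin(330) = 0
z = 6 * cos(180) = -6

(0, 0, -6)


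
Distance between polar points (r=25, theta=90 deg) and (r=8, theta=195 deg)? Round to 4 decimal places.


d = sqrt(r1^2 + r2^2 - 2*r1*r2*cos(t2-t1))
d = sqrt(25^2 + 8^2 - 2*25*8*cos(195-90)) = 28.1519

28.1519


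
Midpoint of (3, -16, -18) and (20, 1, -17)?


Midpoint = ((3+20)/2, (-16+1)/2, (-18+-17)/2) = (11.5, -7.5, -17.5)

(11.5, -7.5, -17.5)


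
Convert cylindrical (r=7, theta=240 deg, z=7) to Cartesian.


x = 7 * cos(240) = -3.5
y = 7 * sin(240) = -6.0622
z = 7

(-3.5, -6.0622, 7)


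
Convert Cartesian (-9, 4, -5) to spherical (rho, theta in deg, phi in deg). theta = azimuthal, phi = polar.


rho = sqrt((-9)^2 + 4^2 + (-5)^2) = 11.0454
theta = atan2(4, -9) = 156.0375 deg
phi = acos(-5/11.0454) = 116.9157 deg

rho = 11.0454, theta = 156.0375 deg, phi = 116.9157 deg


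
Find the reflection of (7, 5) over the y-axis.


Reflection across y-axis: (x, y) -> (-x, y)
(7, 5) -> (-7, 5)

(-7, 5)


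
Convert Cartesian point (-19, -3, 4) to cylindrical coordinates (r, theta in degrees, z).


r = sqrt((-19)^2 + (-3)^2) = 19.2354
theta = atan2(-3, -19) = 188.9726 deg
z = 4

r = 19.2354, theta = 188.9726 deg, z = 4


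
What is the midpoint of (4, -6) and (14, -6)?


Midpoint = ((4+14)/2, (-6+-6)/2) = (9, -6)

(9, -6)


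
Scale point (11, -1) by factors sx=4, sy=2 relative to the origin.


Scaling: (x*sx, y*sy) = (11*4, -1*2) = (44, -2)

(44, -2)


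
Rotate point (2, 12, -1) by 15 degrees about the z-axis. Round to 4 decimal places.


x' = 2*cos(15) - 12*sin(15) = -1.174
y' = 2*sin(15) + 12*cos(15) = 12.1087
z' = -1

(-1.174, 12.1087, -1)


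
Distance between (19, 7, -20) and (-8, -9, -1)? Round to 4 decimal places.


d = sqrt((-8-19)^2 + (-9-7)^2 + (-1--20)^2) = 36.6879

36.6879


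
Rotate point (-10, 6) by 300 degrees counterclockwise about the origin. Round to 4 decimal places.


x' = -10*cos(300) - 6*sin(300) = 0.1962
y' = -10*sin(300) + 6*cos(300) = 11.6603

(0.1962, 11.6603)


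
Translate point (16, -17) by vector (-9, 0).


Translation: (x+dx, y+dy) = (16+-9, -17+0) = (7, -17)

(7, -17)


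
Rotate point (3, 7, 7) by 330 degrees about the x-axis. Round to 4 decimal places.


x' = 3
y' = 7*cos(330) - 7*sin(330) = 9.5622
z' = 7*sin(330) + 7*cos(330) = 2.5622

(3, 9.5622, 2.5622)


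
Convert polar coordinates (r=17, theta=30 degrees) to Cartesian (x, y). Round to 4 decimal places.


x = 17 * cos(30) = 14.7224
y = 17 * sin(30) = 8.5

(14.7224, 8.5)


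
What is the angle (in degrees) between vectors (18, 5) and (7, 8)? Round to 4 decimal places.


dot = 18*7 + 5*8 = 166
|u| = 18.6815, |v| = 10.6301
cos(angle) = 0.8359
angle = 33.29 degrees

33.29 degrees


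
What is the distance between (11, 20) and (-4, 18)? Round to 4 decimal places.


d = sqrt((-4-11)^2 + (18-20)^2) = 15.1327

15.1327


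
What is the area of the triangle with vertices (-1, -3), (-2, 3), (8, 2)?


Area = |x1(y2-y3) + x2(y3-y1) + x3(y1-y2)| / 2
= |-1*(3-2) + -2*(2--3) + 8*(-3-3)| / 2
= 29.5

29.5


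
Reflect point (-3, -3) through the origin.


Reflection through origin: (x, y) -> (-x, -y)
(-3, -3) -> (3, 3)

(3, 3)


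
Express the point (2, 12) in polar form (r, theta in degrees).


r = sqrt(2^2 + 12^2) = 12.1655
theta = atan2(12, 2) = 80.5377 degrees

r = 12.1655, theta = 80.5377 degrees


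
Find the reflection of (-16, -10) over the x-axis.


Reflection across x-axis: (x, y) -> (x, -y)
(-16, -10) -> (-16, 10)

(-16, 10)


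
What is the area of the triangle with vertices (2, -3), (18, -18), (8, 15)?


Area = |x1(y2-y3) + x2(y3-y1) + x3(y1-y2)| / 2
= |2*(-18-15) + 18*(15--3) + 8*(-3--18)| / 2
= 189

189


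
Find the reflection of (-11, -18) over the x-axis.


Reflection across x-axis: (x, y) -> (x, -y)
(-11, -18) -> (-11, 18)

(-11, 18)


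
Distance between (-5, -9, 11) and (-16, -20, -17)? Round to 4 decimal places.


d = sqrt((-16--5)^2 + (-20--9)^2 + (-17-11)^2) = 32.0312

32.0312


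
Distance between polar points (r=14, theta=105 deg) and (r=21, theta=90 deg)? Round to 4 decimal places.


d = sqrt(r1^2 + r2^2 - 2*r1*r2*cos(t2-t1))
d = sqrt(14^2 + 21^2 - 2*14*21*cos(90-105)) = 8.3088

8.3088


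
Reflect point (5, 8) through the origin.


Reflection through origin: (x, y) -> (-x, -y)
(5, 8) -> (-5, -8)

(-5, -8)


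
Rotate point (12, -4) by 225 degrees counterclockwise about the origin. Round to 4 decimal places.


x' = 12*cos(225) - -4*sin(225) = -11.3137
y' = 12*sin(225) + -4*cos(225) = -5.6569

(-11.3137, -5.6569)


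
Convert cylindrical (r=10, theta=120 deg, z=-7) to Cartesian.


x = 10 * cos(120) = -5
y = 10 * sin(120) = 8.6603
z = -7

(-5, 8.6603, -7)


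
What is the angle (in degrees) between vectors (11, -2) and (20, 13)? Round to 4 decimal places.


dot = 11*20 + -2*13 = 194
|u| = 11.1803, |v| = 23.8537
cos(angle) = 0.7274
angle = 43.3287 degrees

43.3287 degrees


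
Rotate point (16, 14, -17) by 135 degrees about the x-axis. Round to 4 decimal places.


x' = 16
y' = 14*cos(135) - -17*sin(135) = 2.1213
z' = 14*sin(135) + -17*cos(135) = 21.9203

(16, 2.1213, 21.9203)


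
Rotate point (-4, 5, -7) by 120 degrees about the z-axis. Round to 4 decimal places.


x' = -4*cos(120) - 5*sin(120) = -2.3301
y' = -4*sin(120) + 5*cos(120) = -5.9641
z' = -7

(-2.3301, -5.9641, -7)


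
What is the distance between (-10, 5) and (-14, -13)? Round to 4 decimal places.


d = sqrt((-14--10)^2 + (-13-5)^2) = 18.4391

18.4391


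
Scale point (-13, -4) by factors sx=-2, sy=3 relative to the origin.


Scaling: (x*sx, y*sy) = (-13*-2, -4*3) = (26, -12)

(26, -12)


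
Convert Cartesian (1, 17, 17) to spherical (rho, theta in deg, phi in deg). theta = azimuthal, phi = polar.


rho = sqrt(1^2 + 17^2 + 17^2) = 24.0624
theta = atan2(17, 1) = 86.6335 deg
phi = acos(17/24.0624) = 45.0495 deg

rho = 24.0624, theta = 86.6335 deg, phi = 45.0495 deg


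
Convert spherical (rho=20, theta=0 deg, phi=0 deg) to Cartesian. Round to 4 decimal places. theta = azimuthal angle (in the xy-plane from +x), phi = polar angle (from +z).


x = 20 * sin(0) * cos(0) = 0
y = 20 * sin(0) * sin(0) = 0
z = 20 * cos(0) = 20

(0, 0, 20)


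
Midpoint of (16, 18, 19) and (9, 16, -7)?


Midpoint = ((16+9)/2, (18+16)/2, (19+-7)/2) = (12.5, 17, 6)

(12.5, 17, 6)


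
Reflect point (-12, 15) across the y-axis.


Reflection across y-axis: (x, y) -> (-x, y)
(-12, 15) -> (12, 15)

(12, 15)


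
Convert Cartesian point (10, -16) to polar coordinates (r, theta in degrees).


r = sqrt(10^2 + (-16)^2) = 18.868
theta = atan2(-16, 10) = 302.0054 degrees

r = 18.868, theta = 302.0054 degrees


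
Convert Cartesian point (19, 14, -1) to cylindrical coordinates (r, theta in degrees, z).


r = sqrt(19^2 + 14^2) = 23.6008
theta = atan2(14, 19) = 36.3844 deg
z = -1

r = 23.6008, theta = 36.3844 deg, z = -1


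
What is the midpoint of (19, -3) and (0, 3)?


Midpoint = ((19+0)/2, (-3+3)/2) = (9.5, 0)

(9.5, 0)


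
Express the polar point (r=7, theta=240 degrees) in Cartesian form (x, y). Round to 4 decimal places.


x = 7 * cos(240) = -3.5
y = 7 * sin(240) = -6.0622

(-3.5, -6.0622)


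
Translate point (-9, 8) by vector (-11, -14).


Translation: (x+dx, y+dy) = (-9+-11, 8+-14) = (-20, -6)

(-20, -6)


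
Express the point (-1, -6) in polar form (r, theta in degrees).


r = sqrt((-1)^2 + (-6)^2) = 6.0828
theta = atan2(-6, -1) = 260.5377 degrees

r = 6.0828, theta = 260.5377 degrees


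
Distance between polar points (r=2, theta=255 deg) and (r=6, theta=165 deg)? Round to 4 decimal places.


d = sqrt(r1^2 + r2^2 - 2*r1*r2*cos(t2-t1))
d = sqrt(2^2 + 6^2 - 2*2*6*cos(165-255)) = 6.3246

6.3246


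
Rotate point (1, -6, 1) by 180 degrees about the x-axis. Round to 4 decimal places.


x' = 1
y' = -6*cos(180) - 1*sin(180) = 6
z' = -6*sin(180) + 1*cos(180) = -1

(1, 6, -1)


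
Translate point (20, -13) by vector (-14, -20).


Translation: (x+dx, y+dy) = (20+-14, -13+-20) = (6, -33)

(6, -33)


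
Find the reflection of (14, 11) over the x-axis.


Reflection across x-axis: (x, y) -> (x, -y)
(14, 11) -> (14, -11)

(14, -11)


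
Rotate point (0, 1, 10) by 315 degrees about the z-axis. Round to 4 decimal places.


x' = 0*cos(315) - 1*sin(315) = 0.7071
y' = 0*sin(315) + 1*cos(315) = 0.7071
z' = 10

(0.7071, 0.7071, 10)


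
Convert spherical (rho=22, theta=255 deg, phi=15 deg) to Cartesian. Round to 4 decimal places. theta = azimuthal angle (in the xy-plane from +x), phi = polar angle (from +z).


x = 22 * sin(15) * cos(255) = -1.4737
y = 22 * sin(15) * sin(255) = -5.5
z = 22 * cos(15) = 21.2504

(-1.4737, -5.5, 21.2504)


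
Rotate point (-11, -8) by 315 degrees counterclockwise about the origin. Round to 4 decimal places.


x' = -11*cos(315) - -8*sin(315) = -13.435
y' = -11*sin(315) + -8*cos(315) = 2.1213

(-13.435, 2.1213)


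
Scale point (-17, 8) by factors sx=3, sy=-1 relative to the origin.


Scaling: (x*sx, y*sy) = (-17*3, 8*-1) = (-51, -8)

(-51, -8)


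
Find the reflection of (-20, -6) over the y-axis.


Reflection across y-axis: (x, y) -> (-x, y)
(-20, -6) -> (20, -6)

(20, -6)


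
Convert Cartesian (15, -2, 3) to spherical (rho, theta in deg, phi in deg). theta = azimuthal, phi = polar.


rho = sqrt(15^2 + (-2)^2 + 3^2) = 15.4272
theta = atan2(-2, 15) = 352.4054 deg
phi = acos(3/15.4272) = 78.7868 deg

rho = 15.4272, theta = 352.4054 deg, phi = 78.7868 deg


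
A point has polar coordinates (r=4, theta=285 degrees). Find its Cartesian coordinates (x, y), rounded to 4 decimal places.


x = 4 * cos(285) = 1.0353
y = 4 * sin(285) = -3.8637

(1.0353, -3.8637)


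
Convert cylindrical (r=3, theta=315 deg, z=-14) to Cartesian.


x = 3 * cos(315) = 2.1213
y = 3 * sin(315) = -2.1213
z = -14

(2.1213, -2.1213, -14)


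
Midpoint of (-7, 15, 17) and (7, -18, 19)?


Midpoint = ((-7+7)/2, (15+-18)/2, (17+19)/2) = (0, -1.5, 18)

(0, -1.5, 18)


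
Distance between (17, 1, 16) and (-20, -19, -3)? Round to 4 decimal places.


d = sqrt((-20-17)^2 + (-19-1)^2 + (-3-16)^2) = 46.1519

46.1519


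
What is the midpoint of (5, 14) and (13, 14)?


Midpoint = ((5+13)/2, (14+14)/2) = (9, 14)

(9, 14)


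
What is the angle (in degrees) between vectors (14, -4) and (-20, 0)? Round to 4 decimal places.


dot = 14*-20 + -4*0 = -280
|u| = 14.5602, |v| = 20
cos(angle) = -0.9615
angle = 164.0546 degrees

164.0546 degrees


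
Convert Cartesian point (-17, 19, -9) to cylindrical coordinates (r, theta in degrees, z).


r = sqrt((-17)^2 + 19^2) = 25.4951
theta = atan2(19, -17) = 131.8202 deg
z = -9

r = 25.4951, theta = 131.8202 deg, z = -9


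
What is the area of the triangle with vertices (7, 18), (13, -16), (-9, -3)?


Area = |x1(y2-y3) + x2(y3-y1) + x3(y1-y2)| / 2
= |7*(-16--3) + 13*(-3-18) + -9*(18--16)| / 2
= 335

335


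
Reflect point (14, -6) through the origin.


Reflection through origin: (x, y) -> (-x, -y)
(14, -6) -> (-14, 6)

(-14, 6)


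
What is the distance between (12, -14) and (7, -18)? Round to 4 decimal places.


d = sqrt((7-12)^2 + (-18--14)^2) = 6.4031

6.4031


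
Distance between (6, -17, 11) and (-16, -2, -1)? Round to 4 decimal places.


d = sqrt((-16-6)^2 + (-2--17)^2 + (-1-11)^2) = 29.2062

29.2062


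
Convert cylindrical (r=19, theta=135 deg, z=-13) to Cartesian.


x = 19 * cos(135) = -13.435
y = 19 * sin(135) = 13.435
z = -13

(-13.435, 13.435, -13)


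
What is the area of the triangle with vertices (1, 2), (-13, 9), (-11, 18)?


Area = |x1(y2-y3) + x2(y3-y1) + x3(y1-y2)| / 2
= |1*(9-18) + -13*(18-2) + -11*(2-9)| / 2
= 70

70


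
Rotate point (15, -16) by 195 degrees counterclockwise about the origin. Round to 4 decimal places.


x' = 15*cos(195) - -16*sin(195) = -18.63
y' = 15*sin(195) + -16*cos(195) = 11.5725

(-18.63, 11.5725)


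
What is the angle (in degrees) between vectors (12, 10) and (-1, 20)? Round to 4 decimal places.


dot = 12*-1 + 10*20 = 188
|u| = 15.6205, |v| = 20.025
cos(angle) = 0.601
angle = 53.0568 degrees

53.0568 degrees


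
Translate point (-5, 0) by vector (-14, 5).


Translation: (x+dx, y+dy) = (-5+-14, 0+5) = (-19, 5)

(-19, 5)


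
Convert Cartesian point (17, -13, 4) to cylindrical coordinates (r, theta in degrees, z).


r = sqrt(17^2 + (-13)^2) = 21.4009
theta = atan2(-13, 17) = 322.5946 deg
z = 4

r = 21.4009, theta = 322.5946 deg, z = 4


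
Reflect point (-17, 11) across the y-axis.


Reflection across y-axis: (x, y) -> (-x, y)
(-17, 11) -> (17, 11)

(17, 11)


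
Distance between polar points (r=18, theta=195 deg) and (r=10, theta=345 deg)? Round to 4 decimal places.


d = sqrt(r1^2 + r2^2 - 2*r1*r2*cos(t2-t1))
d = sqrt(18^2 + 10^2 - 2*18*10*cos(345-195)) = 27.1251

27.1251


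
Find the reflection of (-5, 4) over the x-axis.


Reflection across x-axis: (x, y) -> (x, -y)
(-5, 4) -> (-5, -4)

(-5, -4)


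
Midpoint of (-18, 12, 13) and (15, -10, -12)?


Midpoint = ((-18+15)/2, (12+-10)/2, (13+-12)/2) = (-1.5, 1, 0.5)

(-1.5, 1, 0.5)


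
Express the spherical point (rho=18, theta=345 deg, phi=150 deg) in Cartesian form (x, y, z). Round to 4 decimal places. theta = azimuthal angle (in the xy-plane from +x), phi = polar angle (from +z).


x = 18 * sin(150) * cos(345) = 8.6933
y = 18 * sin(150) * sin(345) = -2.3294
z = 18 * cos(150) = -15.5885

(8.6933, -2.3294, -15.5885)


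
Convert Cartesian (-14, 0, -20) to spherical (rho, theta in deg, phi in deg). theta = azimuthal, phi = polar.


rho = sqrt((-14)^2 + 0^2 + (-20)^2) = 24.4131
theta = atan2(0, -14) = 180 deg
phi = acos(-20/24.4131) = 145.008 deg

rho = 24.4131, theta = 180 deg, phi = 145.008 deg


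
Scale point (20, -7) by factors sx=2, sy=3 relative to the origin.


Scaling: (x*sx, y*sy) = (20*2, -7*3) = (40, -21)

(40, -21)


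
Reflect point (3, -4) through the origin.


Reflection through origin: (x, y) -> (-x, -y)
(3, -4) -> (-3, 4)

(-3, 4)


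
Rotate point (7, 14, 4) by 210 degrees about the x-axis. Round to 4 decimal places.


x' = 7
y' = 14*cos(210) - 4*sin(210) = -10.1244
z' = 14*sin(210) + 4*cos(210) = -10.4641

(7, -10.1244, -10.4641)


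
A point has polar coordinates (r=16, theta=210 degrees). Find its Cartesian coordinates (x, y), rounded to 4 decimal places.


x = 16 * cos(210) = -13.8564
y = 16 * sin(210) = -8

(-13.8564, -8)


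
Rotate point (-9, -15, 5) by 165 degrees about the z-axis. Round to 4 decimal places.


x' = -9*cos(165) - -15*sin(165) = 12.5756
y' = -9*sin(165) + -15*cos(165) = 12.1595
z' = 5

(12.5756, 12.1595, 5)


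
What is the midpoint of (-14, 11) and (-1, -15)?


Midpoint = ((-14+-1)/2, (11+-15)/2) = (-7.5, -2)

(-7.5, -2)


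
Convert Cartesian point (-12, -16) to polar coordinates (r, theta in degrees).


r = sqrt((-12)^2 + (-16)^2) = 20
theta = atan2(-16, -12) = 233.1301 degrees

r = 20, theta = 233.1301 degrees


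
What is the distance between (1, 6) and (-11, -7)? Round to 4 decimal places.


d = sqrt((-11-1)^2 + (-7-6)^2) = 17.6918

17.6918


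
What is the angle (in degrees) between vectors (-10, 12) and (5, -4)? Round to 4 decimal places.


dot = -10*5 + 12*-4 = -98
|u| = 15.6205, |v| = 6.4031
cos(angle) = -0.9798
angle = 168.4654 degrees

168.4654 degrees


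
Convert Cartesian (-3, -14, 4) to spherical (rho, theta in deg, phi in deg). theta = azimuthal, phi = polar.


rho = sqrt((-3)^2 + (-14)^2 + 4^2) = 14.8661
theta = atan2(-14, -3) = 257.9052 deg
phi = acos(4/14.8661) = 74.3911 deg

rho = 14.8661, theta = 257.9052 deg, phi = 74.3911 deg


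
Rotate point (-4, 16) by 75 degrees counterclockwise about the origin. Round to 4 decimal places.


x' = -4*cos(75) - 16*sin(75) = -16.4901
y' = -4*sin(75) + 16*cos(75) = 0.2774

(-16.4901, 0.2774)


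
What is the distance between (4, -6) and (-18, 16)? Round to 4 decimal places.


d = sqrt((-18-4)^2 + (16--6)^2) = 31.1127

31.1127


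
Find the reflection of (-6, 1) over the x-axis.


Reflection across x-axis: (x, y) -> (x, -y)
(-6, 1) -> (-6, -1)

(-6, -1)


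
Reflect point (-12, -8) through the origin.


Reflection through origin: (x, y) -> (-x, -y)
(-12, -8) -> (12, 8)

(12, 8)


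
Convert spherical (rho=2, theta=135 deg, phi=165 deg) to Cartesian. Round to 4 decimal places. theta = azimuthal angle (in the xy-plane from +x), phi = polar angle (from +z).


x = 2 * sin(165) * cos(135) = -0.366
y = 2 * sin(165) * sin(135) = 0.366
z = 2 * cos(165) = -1.9319

(-0.366, 0.366, -1.9319)


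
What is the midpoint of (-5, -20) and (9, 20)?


Midpoint = ((-5+9)/2, (-20+20)/2) = (2, 0)

(2, 0)


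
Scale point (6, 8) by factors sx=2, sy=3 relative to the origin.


Scaling: (x*sx, y*sy) = (6*2, 8*3) = (12, 24)

(12, 24)


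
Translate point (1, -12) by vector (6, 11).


Translation: (x+dx, y+dy) = (1+6, -12+11) = (7, -1)

(7, -1)


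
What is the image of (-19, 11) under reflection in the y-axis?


Reflection across y-axis: (x, y) -> (-x, y)
(-19, 11) -> (19, 11)

(19, 11)


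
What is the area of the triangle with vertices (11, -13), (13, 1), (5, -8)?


Area = |x1(y2-y3) + x2(y3-y1) + x3(y1-y2)| / 2
= |11*(1--8) + 13*(-8--13) + 5*(-13-1)| / 2
= 47

47


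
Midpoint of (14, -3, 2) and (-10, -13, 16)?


Midpoint = ((14+-10)/2, (-3+-13)/2, (2+16)/2) = (2, -8, 9)

(2, -8, 9)


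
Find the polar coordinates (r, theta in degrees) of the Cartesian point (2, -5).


r = sqrt(2^2 + (-5)^2) = 5.3852
theta = atan2(-5, 2) = 291.8014 degrees

r = 5.3852, theta = 291.8014 degrees


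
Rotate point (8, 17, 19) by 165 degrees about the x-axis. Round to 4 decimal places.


x' = 8
y' = 17*cos(165) - 19*sin(165) = -21.3383
z' = 17*sin(165) + 19*cos(165) = -13.9527

(8, -21.3383, -13.9527)


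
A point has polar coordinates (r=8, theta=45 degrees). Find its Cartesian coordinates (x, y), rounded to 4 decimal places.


x = 8 * cos(45) = 5.6569
y = 8 * sin(45) = 5.6569

(5.6569, 5.6569)


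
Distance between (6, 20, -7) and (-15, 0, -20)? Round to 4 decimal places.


d = sqrt((-15-6)^2 + (0-20)^2 + (-20--7)^2) = 31.7805

31.7805


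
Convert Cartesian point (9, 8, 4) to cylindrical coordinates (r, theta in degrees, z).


r = sqrt(9^2 + 8^2) = 12.0416
theta = atan2(8, 9) = 41.6335 deg
z = 4

r = 12.0416, theta = 41.6335 deg, z = 4


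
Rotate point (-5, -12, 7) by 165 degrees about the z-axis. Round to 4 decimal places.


x' = -5*cos(165) - -12*sin(165) = 7.9355
y' = -5*sin(165) + -12*cos(165) = 10.297
z' = 7

(7.9355, 10.297, 7)


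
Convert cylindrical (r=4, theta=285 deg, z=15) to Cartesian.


x = 4 * cos(285) = 1.0353
y = 4 * sin(285) = -3.8637
z = 15

(1.0353, -3.8637, 15)


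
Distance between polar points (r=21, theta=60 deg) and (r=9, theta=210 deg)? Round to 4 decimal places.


d = sqrt(r1^2 + r2^2 - 2*r1*r2*cos(t2-t1))
d = sqrt(21^2 + 9^2 - 2*21*9*cos(210-60)) = 29.1437

29.1437


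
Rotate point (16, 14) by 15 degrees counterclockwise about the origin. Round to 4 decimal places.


x' = 16*cos(15) - 14*sin(15) = 11.8313
y' = 16*sin(15) + 14*cos(15) = 17.6641

(11.8313, 17.6641)


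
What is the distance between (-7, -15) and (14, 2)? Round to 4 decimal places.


d = sqrt((14--7)^2 + (2--15)^2) = 27.0185

27.0185


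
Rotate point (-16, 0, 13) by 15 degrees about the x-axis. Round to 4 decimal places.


x' = -16
y' = 0*cos(15) - 13*sin(15) = -3.3646
z' = 0*sin(15) + 13*cos(15) = 12.557

(-16, -3.3646, 12.557)


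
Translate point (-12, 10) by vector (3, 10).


Translation: (x+dx, y+dy) = (-12+3, 10+10) = (-9, 20)

(-9, 20)


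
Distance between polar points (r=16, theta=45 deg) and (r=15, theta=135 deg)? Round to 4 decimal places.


d = sqrt(r1^2 + r2^2 - 2*r1*r2*cos(t2-t1))
d = sqrt(16^2 + 15^2 - 2*16*15*cos(135-45)) = 21.9317

21.9317


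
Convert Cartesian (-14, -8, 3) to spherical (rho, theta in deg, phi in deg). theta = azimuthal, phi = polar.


rho = sqrt((-14)^2 + (-8)^2 + 3^2) = 16.4012
theta = atan2(-8, -14) = 209.7449 deg
phi = acos(3/16.4012) = 79.4605 deg

rho = 16.4012, theta = 209.7449 deg, phi = 79.4605 deg


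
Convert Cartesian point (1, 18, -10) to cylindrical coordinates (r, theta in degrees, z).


r = sqrt(1^2 + 18^2) = 18.0278
theta = atan2(18, 1) = 86.8202 deg
z = -10

r = 18.0278, theta = 86.8202 deg, z = -10


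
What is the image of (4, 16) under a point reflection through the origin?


Reflection through origin: (x, y) -> (-x, -y)
(4, 16) -> (-4, -16)

(-4, -16)


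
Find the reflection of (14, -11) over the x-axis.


Reflection across x-axis: (x, y) -> (x, -y)
(14, -11) -> (14, 11)

(14, 11)


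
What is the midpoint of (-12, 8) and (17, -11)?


Midpoint = ((-12+17)/2, (8+-11)/2) = (2.5, -1.5)

(2.5, -1.5)


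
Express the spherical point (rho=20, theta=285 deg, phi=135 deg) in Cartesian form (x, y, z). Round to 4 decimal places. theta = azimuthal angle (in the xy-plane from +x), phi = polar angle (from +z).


x = 20 * sin(135) * cos(285) = 3.6603
y = 20 * sin(135) * sin(285) = -13.6603
z = 20 * cos(135) = -14.1421

(3.6603, -13.6603, -14.1421)


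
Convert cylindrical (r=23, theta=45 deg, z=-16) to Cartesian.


x = 23 * cos(45) = 16.2635
y = 23 * sin(45) = 16.2635
z = -16

(16.2635, 16.2635, -16)


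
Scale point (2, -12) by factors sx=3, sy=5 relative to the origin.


Scaling: (x*sx, y*sy) = (2*3, -12*5) = (6, -60)

(6, -60)


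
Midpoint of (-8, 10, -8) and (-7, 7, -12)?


Midpoint = ((-8+-7)/2, (10+7)/2, (-8+-12)/2) = (-7.5, 8.5, -10)

(-7.5, 8.5, -10)


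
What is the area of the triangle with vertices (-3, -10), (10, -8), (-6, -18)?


Area = |x1(y2-y3) + x2(y3-y1) + x3(y1-y2)| / 2
= |-3*(-8--18) + 10*(-18--10) + -6*(-10--8)| / 2
= 49

49


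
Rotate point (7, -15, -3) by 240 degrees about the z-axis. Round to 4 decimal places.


x' = 7*cos(240) - -15*sin(240) = -16.4904
y' = 7*sin(240) + -15*cos(240) = 1.4378
z' = -3

(-16.4904, 1.4378, -3)


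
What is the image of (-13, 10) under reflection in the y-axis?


Reflection across y-axis: (x, y) -> (-x, y)
(-13, 10) -> (13, 10)

(13, 10)


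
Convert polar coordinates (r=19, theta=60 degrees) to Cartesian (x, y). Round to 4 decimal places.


x = 19 * cos(60) = 9.5
y = 19 * sin(60) = 16.4545

(9.5, 16.4545)


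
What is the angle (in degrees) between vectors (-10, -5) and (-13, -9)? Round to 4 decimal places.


dot = -10*-13 + -5*-9 = 175
|u| = 11.1803, |v| = 15.8114
cos(angle) = 0.9899
angle = 8.1301 degrees

8.1301 degrees


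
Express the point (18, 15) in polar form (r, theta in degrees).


r = sqrt(18^2 + 15^2) = 23.4307
theta = atan2(15, 18) = 39.8056 degrees

r = 23.4307, theta = 39.8056 degrees


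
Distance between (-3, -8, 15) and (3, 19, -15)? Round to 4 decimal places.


d = sqrt((3--3)^2 + (19--8)^2 + (-15-15)^2) = 40.8044

40.8044


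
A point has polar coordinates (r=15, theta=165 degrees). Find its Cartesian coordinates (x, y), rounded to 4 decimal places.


x = 15 * cos(165) = -14.4889
y = 15 * sin(165) = 3.8823

(-14.4889, 3.8823)


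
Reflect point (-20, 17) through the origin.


Reflection through origin: (x, y) -> (-x, -y)
(-20, 17) -> (20, -17)

(20, -17)


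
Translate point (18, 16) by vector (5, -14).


Translation: (x+dx, y+dy) = (18+5, 16+-14) = (23, 2)

(23, 2)


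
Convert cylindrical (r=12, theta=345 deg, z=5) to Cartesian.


x = 12 * cos(345) = 11.5911
y = 12 * sin(345) = -3.1058
z = 5

(11.5911, -3.1058, 5)


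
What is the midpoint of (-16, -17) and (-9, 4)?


Midpoint = ((-16+-9)/2, (-17+4)/2) = (-12.5, -6.5)

(-12.5, -6.5)


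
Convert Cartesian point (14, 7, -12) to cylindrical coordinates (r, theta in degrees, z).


r = sqrt(14^2 + 7^2) = 15.6525
theta = atan2(7, 14) = 26.5651 deg
z = -12

r = 15.6525, theta = 26.5651 deg, z = -12


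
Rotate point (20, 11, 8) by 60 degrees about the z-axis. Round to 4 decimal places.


x' = 20*cos(60) - 11*sin(60) = 0.4737
y' = 20*sin(60) + 11*cos(60) = 22.8205
z' = 8

(0.4737, 22.8205, 8)


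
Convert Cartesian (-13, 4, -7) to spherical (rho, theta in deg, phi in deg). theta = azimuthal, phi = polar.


rho = sqrt((-13)^2 + 4^2 + (-7)^2) = 15.2971
theta = atan2(4, -13) = 162.8973 deg
phi = acos(-7/15.2971) = 117.2326 deg

rho = 15.2971, theta = 162.8973 deg, phi = 117.2326 deg


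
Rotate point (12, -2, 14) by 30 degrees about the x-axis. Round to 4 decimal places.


x' = 12
y' = -2*cos(30) - 14*sin(30) = -8.7321
z' = -2*sin(30) + 14*cos(30) = 11.1244

(12, -8.7321, 11.1244)


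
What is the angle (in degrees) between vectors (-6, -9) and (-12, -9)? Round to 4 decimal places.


dot = -6*-12 + -9*-9 = 153
|u| = 10.8167, |v| = 15
cos(angle) = 0.943
angle = 19.44 degrees

19.44 degrees


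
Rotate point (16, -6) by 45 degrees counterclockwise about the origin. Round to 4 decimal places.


x' = 16*cos(45) - -6*sin(45) = 15.5563
y' = 16*sin(45) + -6*cos(45) = 7.0711

(15.5563, 7.0711)


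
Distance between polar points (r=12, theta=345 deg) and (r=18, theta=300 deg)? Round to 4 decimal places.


d = sqrt(r1^2 + r2^2 - 2*r1*r2*cos(t2-t1))
d = sqrt(12^2 + 18^2 - 2*12*18*cos(300-345)) = 12.7487

12.7487


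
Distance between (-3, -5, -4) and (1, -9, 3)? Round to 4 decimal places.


d = sqrt((1--3)^2 + (-9--5)^2 + (3--4)^2) = 9

9


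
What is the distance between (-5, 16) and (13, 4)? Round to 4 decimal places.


d = sqrt((13--5)^2 + (4-16)^2) = 21.6333

21.6333


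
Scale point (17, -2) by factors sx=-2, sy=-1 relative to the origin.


Scaling: (x*sx, y*sy) = (17*-2, -2*-1) = (-34, 2)

(-34, 2)


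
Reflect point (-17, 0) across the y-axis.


Reflection across y-axis: (x, y) -> (-x, y)
(-17, 0) -> (17, 0)

(17, 0)


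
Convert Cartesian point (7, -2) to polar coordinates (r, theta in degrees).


r = sqrt(7^2 + (-2)^2) = 7.2801
theta = atan2(-2, 7) = 344.0546 degrees

r = 7.2801, theta = 344.0546 degrees


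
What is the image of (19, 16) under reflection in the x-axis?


Reflection across x-axis: (x, y) -> (x, -y)
(19, 16) -> (19, -16)

(19, -16)


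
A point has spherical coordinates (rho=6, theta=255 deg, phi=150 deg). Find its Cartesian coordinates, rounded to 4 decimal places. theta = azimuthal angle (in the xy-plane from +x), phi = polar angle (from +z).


x = 6 * sin(150) * cos(255) = -0.7765
y = 6 * sin(150) * sin(255) = -2.8978
z = 6 * cos(150) = -5.1962

(-0.7765, -2.8978, -5.1962)


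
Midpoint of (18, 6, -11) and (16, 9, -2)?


Midpoint = ((18+16)/2, (6+9)/2, (-11+-2)/2) = (17, 7.5, -6.5)

(17, 7.5, -6.5)


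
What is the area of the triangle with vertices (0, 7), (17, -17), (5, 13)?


Area = |x1(y2-y3) + x2(y3-y1) + x3(y1-y2)| / 2
= |0*(-17-13) + 17*(13-7) + 5*(7--17)| / 2
= 111

111


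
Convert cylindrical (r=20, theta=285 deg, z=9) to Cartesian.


x = 20 * cos(285) = 5.1764
y = 20 * sin(285) = -19.3185
z = 9

(5.1764, -19.3185, 9)


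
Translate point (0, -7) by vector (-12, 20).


Translation: (x+dx, y+dy) = (0+-12, -7+20) = (-12, 13)

(-12, 13)


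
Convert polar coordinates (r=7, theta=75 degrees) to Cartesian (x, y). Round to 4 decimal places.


x = 7 * cos(75) = 1.8117
y = 7 * sin(75) = 6.7615

(1.8117, 6.7615)


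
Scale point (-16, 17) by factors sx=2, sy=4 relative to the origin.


Scaling: (x*sx, y*sy) = (-16*2, 17*4) = (-32, 68)

(-32, 68)


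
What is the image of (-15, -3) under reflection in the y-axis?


Reflection across y-axis: (x, y) -> (-x, y)
(-15, -3) -> (15, -3)

(15, -3)


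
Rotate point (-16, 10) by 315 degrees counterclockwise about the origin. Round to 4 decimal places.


x' = -16*cos(315) - 10*sin(315) = -4.2426
y' = -16*sin(315) + 10*cos(315) = 18.3848

(-4.2426, 18.3848)


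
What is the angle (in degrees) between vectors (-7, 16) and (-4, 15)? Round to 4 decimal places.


dot = -7*-4 + 16*15 = 268
|u| = 17.4642, |v| = 15.5242
cos(angle) = 0.9885
angle = 8.698 degrees

8.698 degrees


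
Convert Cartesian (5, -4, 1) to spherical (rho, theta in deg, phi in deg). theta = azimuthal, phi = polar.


rho = sqrt(5^2 + (-4)^2 + 1^2) = 6.4807
theta = atan2(-4, 5) = 321.3402 deg
phi = acos(1/6.4807) = 81.1236 deg

rho = 6.4807, theta = 321.3402 deg, phi = 81.1236 deg


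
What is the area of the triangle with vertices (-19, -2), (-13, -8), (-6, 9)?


Area = |x1(y2-y3) + x2(y3-y1) + x3(y1-y2)| / 2
= |-19*(-8-9) + -13*(9--2) + -6*(-2--8)| / 2
= 72

72


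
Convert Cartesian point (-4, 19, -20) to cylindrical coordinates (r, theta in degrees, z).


r = sqrt((-4)^2 + 19^2) = 19.4165
theta = atan2(19, -4) = 101.8887 deg
z = -20

r = 19.4165, theta = 101.8887 deg, z = -20


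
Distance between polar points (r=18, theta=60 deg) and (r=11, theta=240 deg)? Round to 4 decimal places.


d = sqrt(r1^2 + r2^2 - 2*r1*r2*cos(t2-t1))
d = sqrt(18^2 + 11^2 - 2*18*11*cos(240-60)) = 29

29


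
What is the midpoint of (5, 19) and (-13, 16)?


Midpoint = ((5+-13)/2, (19+16)/2) = (-4, 17.5)

(-4, 17.5)


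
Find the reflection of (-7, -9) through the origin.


Reflection through origin: (x, y) -> (-x, -y)
(-7, -9) -> (7, 9)

(7, 9)


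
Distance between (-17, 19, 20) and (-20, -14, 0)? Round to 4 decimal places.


d = sqrt((-20--17)^2 + (-14-19)^2 + (0-20)^2) = 38.704

38.704


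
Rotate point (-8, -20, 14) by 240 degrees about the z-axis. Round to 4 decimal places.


x' = -8*cos(240) - -20*sin(240) = -13.3205
y' = -8*sin(240) + -20*cos(240) = 16.9282
z' = 14

(-13.3205, 16.9282, 14)


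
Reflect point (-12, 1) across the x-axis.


Reflection across x-axis: (x, y) -> (x, -y)
(-12, 1) -> (-12, -1)

(-12, -1)


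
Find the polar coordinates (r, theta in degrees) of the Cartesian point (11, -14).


r = sqrt(11^2 + (-14)^2) = 17.8045
theta = atan2(-14, 11) = 308.1572 degrees

r = 17.8045, theta = 308.1572 degrees


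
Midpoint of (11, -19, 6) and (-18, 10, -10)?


Midpoint = ((11+-18)/2, (-19+10)/2, (6+-10)/2) = (-3.5, -4.5, -2)

(-3.5, -4.5, -2)


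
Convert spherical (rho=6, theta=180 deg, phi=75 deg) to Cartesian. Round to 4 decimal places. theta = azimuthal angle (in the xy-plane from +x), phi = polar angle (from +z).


x = 6 * sin(75) * cos(180) = -5.7956
y = 6 * sin(75) * sin(180) = 0
z = 6 * cos(75) = 1.5529

(-5.7956, 0, 1.5529)


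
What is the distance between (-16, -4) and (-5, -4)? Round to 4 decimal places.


d = sqrt((-5--16)^2 + (-4--4)^2) = 11

11


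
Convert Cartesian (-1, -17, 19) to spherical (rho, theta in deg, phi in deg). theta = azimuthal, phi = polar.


rho = sqrt((-1)^2 + (-17)^2 + 19^2) = 25.5147
theta = atan2(-17, -1) = 266.6335 deg
phi = acos(19/25.5147) = 41.8693 deg

rho = 25.5147, theta = 266.6335 deg, phi = 41.8693 deg


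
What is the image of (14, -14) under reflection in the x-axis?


Reflection across x-axis: (x, y) -> (x, -y)
(14, -14) -> (14, 14)

(14, 14)


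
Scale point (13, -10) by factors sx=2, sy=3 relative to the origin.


Scaling: (x*sx, y*sy) = (13*2, -10*3) = (26, -30)

(26, -30)


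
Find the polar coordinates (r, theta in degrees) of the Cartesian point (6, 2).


r = sqrt(6^2 + 2^2) = 6.3246
theta = atan2(2, 6) = 18.4349 degrees

r = 6.3246, theta = 18.4349 degrees


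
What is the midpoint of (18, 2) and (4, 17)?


Midpoint = ((18+4)/2, (2+17)/2) = (11, 9.5)

(11, 9.5)


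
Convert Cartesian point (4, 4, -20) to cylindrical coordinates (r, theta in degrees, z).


r = sqrt(4^2 + 4^2) = 5.6569
theta = atan2(4, 4) = 45 deg
z = -20

r = 5.6569, theta = 45 deg, z = -20
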